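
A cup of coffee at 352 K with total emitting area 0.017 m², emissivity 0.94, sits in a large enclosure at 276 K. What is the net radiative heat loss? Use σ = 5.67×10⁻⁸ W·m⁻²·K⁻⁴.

Q ≈ 8.65 W

Q = εσA(T⁴ − T_s⁴). T⁴ − T_s⁴ = (352)⁴ − (276)⁴ = 1.54×10^10 − 5.80×10^9 = 9.55×10^9 K⁴.
Q = 0.94 × 5.67×10⁻⁸ × 0.0170 × 9.55×10^9 = 8.65 W.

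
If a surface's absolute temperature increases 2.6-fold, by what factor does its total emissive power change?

factor ≈ 45.7

P ∝ T⁴, so the power scales as (2.6)⁴ = 45.7.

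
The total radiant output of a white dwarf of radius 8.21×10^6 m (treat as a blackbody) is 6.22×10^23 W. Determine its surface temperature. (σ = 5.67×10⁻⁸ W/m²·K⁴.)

A = 4πr² = 4π × (8.21×10^6)² = 8.47×10^14 m².
From P = σAT⁴, T = (P / σA)^(1/4) = (6.22×10^23 / (5.67×10⁻⁸ × 8.47×10^14))^(1/4).
T = (1.30×10^16)^(1/4) = 10700 K.

T ≈ 10700 K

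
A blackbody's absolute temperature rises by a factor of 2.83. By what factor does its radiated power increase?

factor ≈ 64.1

P ∝ T⁴, so the power scales as (2.83)⁴ = 64.1.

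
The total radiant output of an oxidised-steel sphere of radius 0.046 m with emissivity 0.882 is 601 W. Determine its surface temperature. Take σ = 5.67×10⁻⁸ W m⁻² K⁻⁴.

T ≈ 820 K

A = 4πr² = 4π × (0.046)² = 0.0266 m².
From P = εσAT⁴, T = (P / εσA)^(1/4) = (601 / (0.882 × 5.67×10⁻⁸ × 0.0266))^(1/4).
T = (4.52×10^11)^(1/4) = 820 K.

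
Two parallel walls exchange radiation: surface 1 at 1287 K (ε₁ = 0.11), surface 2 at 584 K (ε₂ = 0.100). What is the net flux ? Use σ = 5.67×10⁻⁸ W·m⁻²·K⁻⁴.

q ≈ 8230 W/m²

For two large parallel gray plates, q = σ(T₁⁴ − T₂⁴) / (1/ε₁ + 1/ε₂ − 1).
1/ε₁ + 1/ε₂ − 1 = 1/0.11 + 1/0.100 − 1 = 18.09.
T₁⁴ − T₂⁴ = 2.74×10^12 − 1.16×10^11 = 2.63×10^12 K⁴.
q = 5.67×10⁻⁸ × 2.63×10^12 / 18.09 = 8230 W/m².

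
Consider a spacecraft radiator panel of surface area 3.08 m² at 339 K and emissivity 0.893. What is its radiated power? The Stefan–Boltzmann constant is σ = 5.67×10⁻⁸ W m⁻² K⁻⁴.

P = εσAT⁴ = 0.893 × 5.67×10⁻⁸ × 3.08 × (339)⁴ = 0.893 × 5.67×10⁻⁸ × 3.08 × 1.32×10^10.
P = 2060 W.

P ≈ 2060 W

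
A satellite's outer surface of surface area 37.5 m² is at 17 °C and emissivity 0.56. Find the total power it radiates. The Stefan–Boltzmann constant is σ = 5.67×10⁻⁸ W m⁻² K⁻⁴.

17 °C = 290 K.
P = εσAT⁴ = 0.56 × 5.67×10⁻⁸ × 37.5 × (290)⁴ = 0.56 × 5.67×10⁻⁸ × 37.5 × 7.07×10^9.
P = 8420 W.

P ≈ 8420 W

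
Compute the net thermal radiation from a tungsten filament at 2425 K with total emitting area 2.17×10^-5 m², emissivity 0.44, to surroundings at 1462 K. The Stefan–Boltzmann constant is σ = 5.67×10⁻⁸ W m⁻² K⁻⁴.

Q ≈ 16.2 W

Q = εσA(T⁴ − T_s⁴). T⁴ − T_s⁴ = (2425)⁴ − (1462)⁴ = 3.46×10^13 − 4.57×10^12 = 3.00×10^13 K⁴.
Q = 0.44 × 5.67×10⁻⁸ × 2.17×10^-5 × 3.00×10^13 = 16.2 W.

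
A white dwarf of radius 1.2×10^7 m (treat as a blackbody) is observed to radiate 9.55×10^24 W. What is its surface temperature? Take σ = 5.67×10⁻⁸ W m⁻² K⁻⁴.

T ≈ 17500 K

A = 4πr² = 4π × (1.2×10^7)² = 1.81×10^15 m².
From P = σAT⁴, T = (P / σA)^(1/4) = (9.55×10^24 / (5.67×10⁻⁸ × 1.81×10^15))^(1/4).
T = (9.31×10^16)^(1/4) = 17500 K.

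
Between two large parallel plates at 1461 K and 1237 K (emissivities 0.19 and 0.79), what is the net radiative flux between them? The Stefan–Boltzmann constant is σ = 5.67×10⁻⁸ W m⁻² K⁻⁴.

q ≈ 22700 W/m²

For two large parallel gray plates, q = σ(T₁⁴ − T₂⁴) / (1/ε₁ + 1/ε₂ − 1).
1/ε₁ + 1/ε₂ − 1 = 1/0.19 + 1/0.79 − 1 = 5.529.
T₁⁴ − T₂⁴ = 4.56×10^12 − 2.34×10^12 = 2.21×10^12 K⁴.
q = 5.67×10⁻⁸ × 2.21×10^12 / 5.529 = 22700 W/m².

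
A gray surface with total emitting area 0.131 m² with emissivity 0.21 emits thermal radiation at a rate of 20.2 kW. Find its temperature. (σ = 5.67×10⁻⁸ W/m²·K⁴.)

From P = εσAT⁴, T = (P / εσA)^(1/4) = (20200 / (0.21 × 5.67×10⁻⁸ × 0.131))^(1/4).
T = (1.30×10^13)^(1/4) = 1900 K.

T ≈ 1900 K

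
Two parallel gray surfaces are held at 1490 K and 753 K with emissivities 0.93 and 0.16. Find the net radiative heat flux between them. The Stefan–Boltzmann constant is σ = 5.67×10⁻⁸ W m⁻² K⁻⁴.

q ≈ 41300 W/m²

For two large parallel gray plates, q = σ(T₁⁴ − T₂⁴) / (1/ε₁ + 1/ε₂ − 1).
1/ε₁ + 1/ε₂ − 1 = 1/0.93 + 1/0.16 − 1 = 6.325.
T₁⁴ − T₂⁴ = 4.93×10^12 − 3.21×10^11 = 4.61×10^12 K⁴.
q = 5.67×10⁻⁸ × 4.61×10^12 / 6.325 = 41300 W/m².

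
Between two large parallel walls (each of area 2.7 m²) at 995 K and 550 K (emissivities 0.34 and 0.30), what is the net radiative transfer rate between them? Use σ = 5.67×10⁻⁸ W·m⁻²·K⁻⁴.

For two large parallel gray plates, q = σ(T₁⁴ − T₂⁴) / (1/ε₁ + 1/ε₂ − 1).
1/ε₁ + 1/ε₂ − 1 = 1/0.34 + 1/0.30 − 1 = 5.275.
T₁⁴ − T₂⁴ = 9.80×10^11 − 9.15×10^10 = 8.89×10^11 K⁴.
q = 5.67×10⁻⁸ × 8.89×10^11 / 5.275 = 9550 W/m².
Q = q·A = 9550 × 2.7 = 25800 W.

Q ≈ 25800 W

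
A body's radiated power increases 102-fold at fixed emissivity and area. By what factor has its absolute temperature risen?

factor ≈ 3.18

P ∝ T⁴ ⇒ T ∝ P^(1/4), so T scales by (102)^(1/4) = 3.18.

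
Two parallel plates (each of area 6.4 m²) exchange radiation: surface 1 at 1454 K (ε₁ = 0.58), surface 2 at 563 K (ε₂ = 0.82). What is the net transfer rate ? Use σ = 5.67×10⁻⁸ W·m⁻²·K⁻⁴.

For two large parallel gray plates, q = σ(T₁⁴ − T₂⁴) / (1/ε₁ + 1/ε₂ − 1).
1/ε₁ + 1/ε₂ − 1 = 1/0.58 + 1/0.82 − 1 = 1.944.
T₁⁴ − T₂⁴ = 4.47×10^12 − 1.00×10^11 = 4.37×10^12 K⁴.
q = 5.67×10⁻⁸ × 4.37×10^12 / 1.944 = 1.27×10^5 W/m².
Q = q·A = 1.27×10^5 × 6.4 = 8.16×10^5 W.

Q ≈ 8.16×10^5 W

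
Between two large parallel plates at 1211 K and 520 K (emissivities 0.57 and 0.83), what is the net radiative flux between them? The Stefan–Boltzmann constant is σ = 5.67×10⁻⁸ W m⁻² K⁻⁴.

For two large parallel gray plates, q = σ(T₁⁴ − T₂⁴) / (1/ε₁ + 1/ε₂ − 1).
1/ε₁ + 1/ε₂ − 1 = 1/0.57 + 1/0.83 − 1 = 1.959.
T₁⁴ − T₂⁴ = 2.15×10^12 − 7.31×10^10 = 2.08×10^12 K⁴.
q = 5.67×10⁻⁸ × 2.08×10^12 / 1.959 = 60100 W/m².

q ≈ 60100 W/m²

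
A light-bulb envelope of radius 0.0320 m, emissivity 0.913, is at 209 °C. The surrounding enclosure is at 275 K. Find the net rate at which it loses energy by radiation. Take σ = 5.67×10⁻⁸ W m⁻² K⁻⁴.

A = 4πr² = 4π × (0.0320)² = 0.0129 m².
Convert: 209 °C = 482 K.
Q = εσA(T⁴ − T_s⁴). T⁴ − T_s⁴ = (482)⁴ − (275)⁴ = 5.40×10^10 − 5.72×10^9 = 4.83×10^10 K⁴.
Q = 0.913 × 5.67×10⁻⁸ × 0.0129 × 4.83×10^10 = 32.1 W.

Q ≈ 32.1 W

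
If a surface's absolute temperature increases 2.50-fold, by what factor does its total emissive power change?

factor ≈ 39.1

P ∝ T⁴, so the power scales as (2.50)⁴ = 39.1.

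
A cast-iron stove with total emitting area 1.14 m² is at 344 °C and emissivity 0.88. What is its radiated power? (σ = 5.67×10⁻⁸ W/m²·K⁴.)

344 °C = 617 K.
P = εσAT⁴ = 0.88 × 5.67×10⁻⁸ × 1.14 × (617)⁴ = 0.88 × 5.67×10⁻⁸ × 1.14 × 1.45×10^11.
P = 8240 W.

P ≈ 8240 W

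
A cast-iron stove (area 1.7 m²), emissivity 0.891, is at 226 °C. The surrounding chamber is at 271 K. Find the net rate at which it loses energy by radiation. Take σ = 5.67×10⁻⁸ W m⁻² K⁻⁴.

Q ≈ 4860 W

Convert: 226 °C = 499 K.
Q = εσA(T⁴ − T_s⁴). T⁴ − T_s⁴ = (499)⁴ − (271)⁴ = 6.20×10^10 − 5.39×10^9 = 5.66×10^10 K⁴.
Q = 0.891 × 5.67×10⁻⁸ × 1.70 × 5.66×10^10 = 4860 W.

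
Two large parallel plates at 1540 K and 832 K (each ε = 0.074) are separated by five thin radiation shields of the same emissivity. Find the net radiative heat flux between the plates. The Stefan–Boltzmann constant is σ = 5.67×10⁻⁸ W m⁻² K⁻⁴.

q ≈ 1870 W/m²

Each of the 6 gaps contributes resistance (2/ε − 1) = 2/0.074 − 1 = 26.03; total = 156.2.
q = σ(T₁⁴ − T₂⁴) / 156.2 = 5.67×10⁻⁸ × 5.15×10^12 / 156.2 = 1870 W/m².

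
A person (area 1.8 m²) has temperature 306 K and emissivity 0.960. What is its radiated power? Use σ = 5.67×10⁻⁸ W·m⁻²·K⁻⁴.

P ≈ 859 W

Stefan–Boltzmann: P = εσAT⁴ = 0.960 × 5.67×10⁻⁸ × 1.80 × (306)⁴ = 0.960 × 5.67×10⁻⁸ × 1.80 × 8.77×10^9.
P = 859 W.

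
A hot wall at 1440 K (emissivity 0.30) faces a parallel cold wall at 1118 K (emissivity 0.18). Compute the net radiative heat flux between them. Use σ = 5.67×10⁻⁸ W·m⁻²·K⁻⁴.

q ≈ 19700 W/m²

For two large parallel gray plates, q = σ(T₁⁴ − T₂⁴) / (1/ε₁ + 1/ε₂ − 1).
1/ε₁ + 1/ε₂ − 1 = 1/0.30 + 1/0.18 − 1 = 7.889.
T₁⁴ − T₂⁴ = 4.30×10^12 − 1.56×10^12 = 2.74×10^12 K⁴.
q = 5.67×10⁻⁸ × 2.74×10^12 / 7.889 = 19700 W/m².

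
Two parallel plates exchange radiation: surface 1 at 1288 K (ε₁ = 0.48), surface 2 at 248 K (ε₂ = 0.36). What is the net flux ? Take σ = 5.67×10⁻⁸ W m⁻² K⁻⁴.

For two large parallel gray plates, q = σ(T₁⁴ − T₂⁴) / (1/ε₁ + 1/ε₂ − 1).
1/ε₁ + 1/ε₂ − 1 = 1/0.48 + 1/0.36 − 1 = 3.861.
T₁⁴ − T₂⁴ = 2.75×10^12 − 3.78×10^9 = 2.75×10^12 K⁴.
q = 5.67×10⁻⁸ × 2.75×10^12 / 3.861 = 40400 W/m².

q ≈ 40400 W/m²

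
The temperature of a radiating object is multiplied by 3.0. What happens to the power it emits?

P ∝ T⁴, so the power scales as (3.0)⁴ = 81.0.

factor ≈ 81.0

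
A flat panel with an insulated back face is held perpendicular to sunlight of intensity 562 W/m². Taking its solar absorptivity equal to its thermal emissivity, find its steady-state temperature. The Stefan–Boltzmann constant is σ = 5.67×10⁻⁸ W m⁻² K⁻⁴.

T ≈ 316 K

Absorbed flux αS = emitted flux εσT⁴ (one radiating face); with α = ε, T = (S/σ)^(1/4).
T = (562 / 5.67×10⁻⁸)^(1/4) = (9.91×10^9)^(1/4).
T = 316 K.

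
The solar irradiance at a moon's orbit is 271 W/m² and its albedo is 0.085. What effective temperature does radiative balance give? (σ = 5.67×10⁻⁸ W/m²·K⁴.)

Power absorbed = (1−a)S·πR²; power emitted = 4πR²σT⁴. Equating and cancelling πR²:
T = ((1−a)S / 4σ)^(1/4) = (248 / (4 × 5.67×10⁻⁸))^(1/4) = (1.09×10^9)^(1/4).
T = 182 K.

T ≈ 182 K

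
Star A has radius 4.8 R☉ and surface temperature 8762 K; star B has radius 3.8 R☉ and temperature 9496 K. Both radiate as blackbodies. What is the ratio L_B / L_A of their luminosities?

L_B/L_A ≈ 0.865

L = 4πR²σT⁴ ∝ R²T⁴, so L_B/L_A = (3.8/4.8)² × (9496/8762)⁴ = 0.627 × 1.38 = 0.865.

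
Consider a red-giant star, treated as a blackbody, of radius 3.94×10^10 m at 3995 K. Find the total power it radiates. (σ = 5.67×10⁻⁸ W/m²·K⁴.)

A = 4πr² = 4π × (3.94×10^10)² = 1.95×10^22 m².
P = σAT⁴ = 5.67×10⁻⁸ × 1.95×10^22 × (3995)⁴ = 5.67×10⁻⁸ × 1.95×10^22 × 2.55×10^14.
P = 2.82×10^29 W.

P ≈ 2.82×10^29 W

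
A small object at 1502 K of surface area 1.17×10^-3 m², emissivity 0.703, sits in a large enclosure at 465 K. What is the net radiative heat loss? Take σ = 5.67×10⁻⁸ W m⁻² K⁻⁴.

Q ≈ 235 W

Q = εσA(T⁴ − T_s⁴). T⁴ − T_s⁴ = (1502)⁴ − (465)⁴ = 5.09×10^12 − 4.68×10^10 = 5.04×10^12 K⁴.
Q = 0.703 × 5.67×10⁻⁸ × 1.17×10^-3 × 5.04×10^12 = 235 W.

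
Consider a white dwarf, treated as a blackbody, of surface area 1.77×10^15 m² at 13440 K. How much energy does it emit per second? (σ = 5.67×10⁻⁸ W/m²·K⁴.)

P = σAT⁴ = 5.67×10⁻⁸ × 1.77×10^15 × (13440)⁴ = 5.67×10⁻⁸ × 1.77×10^15 × 3.26×10^16.
P = 3.27×10^24 W.

P ≈ 3.27×10^24 W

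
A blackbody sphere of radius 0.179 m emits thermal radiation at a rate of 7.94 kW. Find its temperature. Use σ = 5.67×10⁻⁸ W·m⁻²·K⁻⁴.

A = 4πr² = 4π × (0.179)² = 0.403 m².
From P = σAT⁴, T = (P / σA)^(1/4) = (7940 / (5.67×10⁻⁸ × 0.403))^(1/4).
T = (3.48×10^11)^(1/4) = 768 K.

T ≈ 768 K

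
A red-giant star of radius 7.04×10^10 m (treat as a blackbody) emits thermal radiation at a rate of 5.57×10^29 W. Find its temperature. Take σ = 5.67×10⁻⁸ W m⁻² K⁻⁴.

T ≈ 3540 K

A = 4πr² = 4π × (7.04×10^10)² = 6.23×10^22 m².
From P = σAT⁴, T = (P / σA)^(1/4) = (5.57×10^29 / (5.67×10⁻⁸ × 6.23×10^22))^(1/4).
T = (1.58×10^14)^(1/4) = 3540 K.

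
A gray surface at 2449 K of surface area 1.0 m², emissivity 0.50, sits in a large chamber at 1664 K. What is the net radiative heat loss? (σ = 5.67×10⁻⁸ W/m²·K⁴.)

Q = εσA(T⁴ − T_s⁴). T⁴ − T_s⁴ = (2449)⁴ − (1664)⁴ = 3.60×10^13 − 7.67×10^12 = 2.83×10^13 K⁴.
Q = 0.50 × 5.67×10⁻⁸ × 1.00 × 2.83×10^13 = 8.02×10^5 W.

Q ≈ 8.02×10^5 W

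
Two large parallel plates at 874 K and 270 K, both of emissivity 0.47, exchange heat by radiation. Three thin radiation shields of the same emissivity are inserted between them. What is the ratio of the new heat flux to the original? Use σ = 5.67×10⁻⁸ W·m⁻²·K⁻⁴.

With N identical shields there are N+1 = 4 gaps in series, each with the same radiative resistance, so the flux falls to 1/(N+1) of its unshielded value.

ratio ≈ 0.250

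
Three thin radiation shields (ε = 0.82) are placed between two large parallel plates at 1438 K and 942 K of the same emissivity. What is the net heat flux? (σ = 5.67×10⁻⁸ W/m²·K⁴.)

Each of the 4 gaps contributes resistance (2/ε − 1) = 2/0.82 − 1 = 1.439; total = 5.756.
q = σ(T₁⁴ − T₂⁴) / 5.756 = 5.67×10⁻⁸ × 3.49×10^12 / 5.756 = 34400 W/m².

q ≈ 34400 W/m²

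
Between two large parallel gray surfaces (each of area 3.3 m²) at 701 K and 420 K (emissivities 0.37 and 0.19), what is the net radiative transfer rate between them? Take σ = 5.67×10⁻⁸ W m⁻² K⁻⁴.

For two large parallel gray plates, q = σ(T₁⁴ − T₂⁴) / (1/ε₁ + 1/ε₂ − 1).
1/ε₁ + 1/ε₂ − 1 = 1/0.37 + 1/0.19 − 1 = 6.966.
T₁⁴ − T₂⁴ = 2.41×10^11 − 3.11×10^10 = 2.10×10^11 K⁴.
q = 5.67×10⁻⁸ × 2.10×10^11 / 6.966 = 1710 W/m².
Q = q·A = 1710 × 3.3 = 5650 W.

Q ≈ 5650 W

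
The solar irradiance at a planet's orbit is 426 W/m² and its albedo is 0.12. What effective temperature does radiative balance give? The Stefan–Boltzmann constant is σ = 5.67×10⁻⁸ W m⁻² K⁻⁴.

Power absorbed = (1−a)S·πR²; power emitted = 4πR²σT⁴. Equating and cancelling πR²:
T = ((1−a)S / 4σ)^(1/4) = (375 / (4 × 5.67×10⁻⁸))^(1/4) = (1.65×10^9)^(1/4).
T = 202 K.

T ≈ 202 K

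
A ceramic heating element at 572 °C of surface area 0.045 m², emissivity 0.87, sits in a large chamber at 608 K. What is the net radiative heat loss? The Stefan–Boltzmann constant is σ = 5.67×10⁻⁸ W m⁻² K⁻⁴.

Convert: 572 °C = 845 K.
Q = εσA(T⁴ − T_s⁴). T⁴ − T_s⁴ = (845)⁴ − (608)⁴ = 5.10×10^11 − 1.37×10^11 = 3.73×10^11 K⁴.
Q = 0.87 × 5.67×10⁻⁸ × 0.0450 × 3.73×10^11 = 828 W.

Q ≈ 828 W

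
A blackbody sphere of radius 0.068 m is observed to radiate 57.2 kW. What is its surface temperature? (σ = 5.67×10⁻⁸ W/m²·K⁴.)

A = 4πr² = 4π × (0.068)² = 0.0581 m².
From P = σAT⁴, T = (P / σA)^(1/4) = (57200 / (5.67×10⁻⁸ × 0.0581))^(1/4).
T = (1.74×10^13)^(1/4) = 2040 K.

T ≈ 2040 K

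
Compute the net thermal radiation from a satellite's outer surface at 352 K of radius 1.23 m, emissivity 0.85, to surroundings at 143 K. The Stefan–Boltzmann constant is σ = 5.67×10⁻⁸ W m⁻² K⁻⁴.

A = 4πr² = 4π × (1.23)² = 19.0 m².
Q = εσA(T⁴ − T_s⁴). T⁴ − T_s⁴ = (352)⁴ − (143)⁴ = 1.54×10^10 − 4.18×10^8 = 1.49×10^10 K⁴.
Q = 0.85 × 5.67×10⁻⁸ × 19.0 × 1.49×10^10 = 13700 W.

Q ≈ 13700 W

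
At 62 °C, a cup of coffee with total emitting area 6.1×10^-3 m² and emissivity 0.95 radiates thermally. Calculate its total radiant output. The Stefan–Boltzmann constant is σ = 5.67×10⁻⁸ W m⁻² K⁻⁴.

62 °C = 335 K.
P = εσAT⁴ = 0.95 × 5.67×10⁻⁸ × 6.10×10^-3 × (335)⁴ = 0.95 × 5.67×10⁻⁸ × 6.10×10^-3 × 1.26×10^10.
P = 4.14 W.

P ≈ 4.14 W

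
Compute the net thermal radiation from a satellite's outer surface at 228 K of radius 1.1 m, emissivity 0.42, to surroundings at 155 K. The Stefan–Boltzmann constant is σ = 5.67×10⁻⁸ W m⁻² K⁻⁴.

A = 4πr² = 4π × (1.1)² = 15.2 m².
Q = εσA(T⁴ − T_s⁴). T⁴ − T_s⁴ = (228)⁴ − (155)⁴ = 2.70×10^9 − 5.77×10^8 = 2.13×10^9 K⁴.
Q = 0.42 × 5.67×10⁻⁸ × 15.2 × 2.13×10^9 = 770 W.

Q ≈ 770 W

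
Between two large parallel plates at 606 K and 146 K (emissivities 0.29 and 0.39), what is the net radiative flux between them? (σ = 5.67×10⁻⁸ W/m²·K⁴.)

q ≈ 1520 W/m²

For two large parallel gray plates, q = σ(T₁⁴ − T₂⁴) / (1/ε₁ + 1/ε₂ − 1).
1/ε₁ + 1/ε₂ − 1 = 1/0.29 + 1/0.39 − 1 = 5.012.
T₁⁴ − T₂⁴ = 1.35×10^11 − 4.54×10^8 = 1.34×10^11 K⁴.
q = 5.67×10⁻⁸ × 1.34×10^11 / 5.012 = 1520 W/m².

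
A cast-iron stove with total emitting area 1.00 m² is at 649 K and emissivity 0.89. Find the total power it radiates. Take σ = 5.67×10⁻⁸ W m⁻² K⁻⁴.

Stefan–Boltzmann: P = εσAT⁴ = 0.89 × 5.67×10⁻⁸ × 1.00 × (649)⁴ = 0.89 × 5.67×10⁻⁸ × 1.00 × 1.77×10^11.
P = 8950 W.

P ≈ 8950 W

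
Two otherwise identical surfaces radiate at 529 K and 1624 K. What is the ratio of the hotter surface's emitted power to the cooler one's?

P ∝ T⁴, so the ratio is (1624/529)⁴ = (3.070)⁴ = 88.8.

ratio ≈ 88.8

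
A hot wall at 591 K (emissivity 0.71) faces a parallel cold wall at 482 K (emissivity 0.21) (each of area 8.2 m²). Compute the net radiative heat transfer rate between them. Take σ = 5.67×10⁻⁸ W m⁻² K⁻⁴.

Q ≈ 6120 W

For two large parallel gray plates, q = σ(T₁⁴ − T₂⁴) / (1/ε₁ + 1/ε₂ − 1).
1/ε₁ + 1/ε₂ − 1 = 1/0.71 + 1/0.21 − 1 = 5.170.
T₁⁴ − T₂⁴ = 1.22×10^11 − 5.40×10^10 = 6.80×10^10 K⁴.
q = 5.67×10⁻⁸ × 6.80×10^10 / 5.170 = 746 W/m².
Q = q·A = 746 × 8.2 = 6120 W.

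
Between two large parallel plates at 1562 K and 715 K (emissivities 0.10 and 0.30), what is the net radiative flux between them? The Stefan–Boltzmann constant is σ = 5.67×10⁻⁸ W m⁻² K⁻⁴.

For two large parallel gray plates, q = σ(T₁⁴ − T₂⁴) / (1/ε₁ + 1/ε₂ − 1).
1/ε₁ + 1/ε₂ − 1 = 1/0.10 + 1/0.30 − 1 = 12.33.
T₁⁴ − T₂⁴ = 5.95×10^12 − 2.61×10^11 = 5.69×10^12 K⁴.
q = 5.67×10⁻⁸ × 5.69×10^12 / 12.33 = 26200 W/m².

q ≈ 26200 W/m²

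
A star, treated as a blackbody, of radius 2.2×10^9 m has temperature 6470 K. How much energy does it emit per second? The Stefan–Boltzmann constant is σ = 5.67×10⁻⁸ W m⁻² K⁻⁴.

A = 4πr² = 4π × (2.2×10^9)² = 6.08×10^19 m².
P = σAT⁴ = 5.67×10⁻⁸ × 6.08×10^19 × (6470)⁴ = 5.67×10⁻⁸ × 6.08×10^19 × 1.75×10^15.
P = 6.04×10^27 W.

P ≈ 6.04×10^27 W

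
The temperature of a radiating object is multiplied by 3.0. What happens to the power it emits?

factor ≈ 81.0

P ∝ T⁴, so the power scales as (3.0)⁴ = 81.0.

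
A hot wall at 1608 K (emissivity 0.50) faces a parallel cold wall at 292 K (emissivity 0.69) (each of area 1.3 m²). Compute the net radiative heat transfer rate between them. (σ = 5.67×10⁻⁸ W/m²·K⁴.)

For two large parallel gray plates, q = σ(T₁⁴ − T₂⁴) / (1/ε₁ + 1/ε₂ − 1).
1/ε₁ + 1/ε₂ − 1 = 1/0.50 + 1/0.69 − 1 = 2.449.
T₁⁴ − T₂⁴ = 6.69×10^12 − 7.27×10^9 = 6.68×10^12 K⁴.
q = 5.67×10⁻⁸ × 6.68×10^12 / 2.449 = 1.55×10^5 W/m².
Q = q·A = 1.55×10^5 × 1.3 = 2.01×10^5 W.

Q ≈ 2.01×10^5 W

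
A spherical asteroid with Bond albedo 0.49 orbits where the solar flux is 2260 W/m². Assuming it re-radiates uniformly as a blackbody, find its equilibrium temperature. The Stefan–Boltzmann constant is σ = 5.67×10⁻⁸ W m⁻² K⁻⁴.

T ≈ 267 K

Power absorbed = (1−a)S·πR²; power emitted = 4πR²σT⁴. Equating and cancelling πR²:
T = ((1−a)S / 4σ)^(1/4) = (1150 / (4 × 5.67×10⁻⁸))^(1/4) = (5.08×10^9)^(1/4).
T = 267 K.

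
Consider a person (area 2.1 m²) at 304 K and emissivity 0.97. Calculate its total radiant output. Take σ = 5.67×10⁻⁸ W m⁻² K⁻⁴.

P = εσAT⁴ = 0.97 × 5.67×10⁻⁸ × 2.10 × (304)⁴ = 0.97 × 5.67×10⁻⁸ × 2.10 × 8.54×10^9.
P = 986 W.

P ≈ 986 W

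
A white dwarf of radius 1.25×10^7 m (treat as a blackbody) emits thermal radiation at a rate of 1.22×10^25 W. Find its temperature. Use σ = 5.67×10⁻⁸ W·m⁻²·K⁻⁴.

A = 4πr² = 4π × (1.25×10^7)² = 1.96×10^15 m².
From P = σAT⁴, T = (P / σA)^(1/4) = (1.22×10^25 / (5.67×10⁻⁸ × 1.96×10^15))^(1/4).
T = (1.10×10^17)^(1/4) = 18200 K.

T ≈ 18200 K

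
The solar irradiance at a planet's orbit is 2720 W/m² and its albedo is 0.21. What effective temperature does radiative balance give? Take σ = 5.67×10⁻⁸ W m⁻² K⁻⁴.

Power absorbed = (1−a)S·πR²; power emitted = 4πR²σT⁴. Equating and cancelling πR²:
T = ((1−a)S / 4σ)^(1/4) = (2150 / (4 × 5.67×10⁻⁸))^(1/4) = (9.47×10^9)^(1/4).
T = 312 K.

T ≈ 312 K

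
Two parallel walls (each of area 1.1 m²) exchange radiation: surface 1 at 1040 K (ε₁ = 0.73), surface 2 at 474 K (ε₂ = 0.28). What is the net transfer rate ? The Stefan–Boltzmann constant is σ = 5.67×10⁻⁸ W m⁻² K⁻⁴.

Q ≈ 17700 W

For two large parallel gray plates, q = σ(T₁⁴ − T₂⁴) / (1/ε₁ + 1/ε₂ − 1).
1/ε₁ + 1/ε₂ − 1 = 1/0.73 + 1/0.28 − 1 = 3.941.
T₁⁴ − T₂⁴ = 1.17×10^12 − 5.05×10^10 = 1.12×10^12 K⁴.
q = 5.67×10⁻⁸ × 1.12×10^12 / 3.941 = 16100 W/m².
Q = q·A = 16100 × 1.1 = 17700 W.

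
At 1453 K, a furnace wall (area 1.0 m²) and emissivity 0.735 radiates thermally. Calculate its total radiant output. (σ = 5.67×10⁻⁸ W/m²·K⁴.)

Stefan–Boltzmann: P = εσAT⁴ = 0.735 × 5.67×10⁻⁸ × 1.00 × (1453)⁴ = 0.735 × 5.67×10⁻⁸ × 1.00 × 4.46×10^12.
P = 1.86×10^5 W.

P ≈ 1.86×10^5 W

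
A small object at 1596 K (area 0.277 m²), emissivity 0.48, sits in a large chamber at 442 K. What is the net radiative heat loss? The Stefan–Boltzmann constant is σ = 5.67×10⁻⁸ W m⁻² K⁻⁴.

Q ≈ 48600 W

Q = εσA(T⁴ − T_s⁴). T⁴ − T_s⁴ = (1596)⁴ − (442)⁴ = 6.49×10^12 − 3.82×10^10 = 6.45×10^12 K⁴.
Q = 0.48 × 5.67×10⁻⁸ × 0.277 × 6.45×10^12 = 48600 W.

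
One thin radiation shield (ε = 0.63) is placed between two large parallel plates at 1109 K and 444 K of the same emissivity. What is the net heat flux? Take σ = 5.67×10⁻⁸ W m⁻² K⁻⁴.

Each of the 2 gaps contributes resistance (2/ε − 1) = 2/0.63 − 1 = 2.175; total = 4.349.
q = σ(T₁⁴ − T₂⁴) / 4.349 = 5.67×10⁻⁸ × 1.47×10^12 / 4.349 = 19200 W/m².

q ≈ 19200 W/m²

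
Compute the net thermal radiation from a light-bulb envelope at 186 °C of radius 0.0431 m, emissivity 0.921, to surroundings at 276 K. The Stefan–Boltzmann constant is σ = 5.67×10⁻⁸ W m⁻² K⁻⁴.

Q ≈ 47.0 W

A = 4πr² = 4π × (0.0431)² = 0.0233 m².
Convert: 186 °C = 459 K.
Q = εσA(T⁴ − T_s⁴). T⁴ − T_s⁴ = (459)⁴ − (276)⁴ = 4.44×10^10 − 5.80×10^9 = 3.86×10^10 K⁴.
Q = 0.921 × 5.67×10⁻⁸ × 0.0233 × 3.86×10^10 = 47.0 W.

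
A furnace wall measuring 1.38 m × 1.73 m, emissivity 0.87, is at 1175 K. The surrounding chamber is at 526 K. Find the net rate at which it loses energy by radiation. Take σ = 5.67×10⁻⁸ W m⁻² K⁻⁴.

Q ≈ 2.15×10^5 W

A = 1.38 × 1.73 = 2.39 m².
Q = εσA(T⁴ − T_s⁴). T⁴ − T_s⁴ = (1175)⁴ − (526)⁴ = 1.91×10^12 − 7.65×10^10 = 1.83×10^12 K⁴.
Q = 0.87 × 5.67×10⁻⁸ × 2.39 × 1.83×10^12 = 2.15×10^5 W.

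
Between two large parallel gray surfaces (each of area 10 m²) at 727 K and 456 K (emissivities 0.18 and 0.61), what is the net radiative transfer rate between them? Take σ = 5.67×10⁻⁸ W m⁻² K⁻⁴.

Q ≈ 21600 W

For two large parallel gray plates, q = σ(T₁⁴ − T₂⁴) / (1/ε₁ + 1/ε₂ − 1).
1/ε₁ + 1/ε₂ − 1 = 1/0.18 + 1/0.61 − 1 = 6.195.
T₁⁴ − T₂⁴ = 2.79×10^11 − 4.32×10^10 = 2.36×10^11 K⁴.
q = 5.67×10⁻⁸ × 2.36×10^11 / 6.195 = 2160 W/m².
Q = q·A = 2160 × 10 = 21600 W.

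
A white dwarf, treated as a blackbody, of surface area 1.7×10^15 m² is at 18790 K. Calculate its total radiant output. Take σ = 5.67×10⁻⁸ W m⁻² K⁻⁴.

P = σAT⁴ = 5.67×10⁻⁸ × 1.70×10^15 × (18790)⁴ = 5.67×10⁻⁸ × 1.70×10^15 × 1.25×10^17.
P = 1.20×10^25 W.

P ≈ 1.20×10^25 W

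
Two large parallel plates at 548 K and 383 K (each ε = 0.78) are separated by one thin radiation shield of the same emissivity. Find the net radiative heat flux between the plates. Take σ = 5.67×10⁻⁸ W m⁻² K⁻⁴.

Each of the 2 gaps contributes resistance (2/ε − 1) = 2/0.78 − 1 = 1.564; total = 3.128.
q = σ(T₁⁴ − T₂⁴) / 3.128 = 5.67×10⁻⁸ × 6.87×10^10 / 3.128 = 1240 W/m².

q ≈ 1240 W/m²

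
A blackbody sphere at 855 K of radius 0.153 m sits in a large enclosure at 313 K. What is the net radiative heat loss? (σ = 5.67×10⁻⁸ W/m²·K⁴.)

A = 4πr² = 4π × (0.153)² = 0.294 m².
Q = σA(T⁴ − T_s⁴). T⁴ − T_s⁴ = (855)⁴ − (313)⁴ = 5.34×10^11 − 9.60×10^9 = 5.25×10^11 K⁴.
Q = 5.67×10⁻⁸ × 0.294 × 5.25×10^11 = 8750 W.

Q ≈ 8750 W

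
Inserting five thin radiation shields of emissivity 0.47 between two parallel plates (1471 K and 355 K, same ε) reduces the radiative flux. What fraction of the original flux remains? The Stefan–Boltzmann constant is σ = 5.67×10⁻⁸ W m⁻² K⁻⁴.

ratio ≈ 0.167

With N identical shields there are N+1 = 6 gaps in series, each with the same radiative resistance, so the flux falls to 1/(N+1) of its unshielded value.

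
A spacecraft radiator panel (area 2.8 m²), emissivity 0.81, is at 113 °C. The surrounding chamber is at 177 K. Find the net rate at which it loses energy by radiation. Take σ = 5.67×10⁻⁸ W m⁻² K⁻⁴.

Convert: 113 °C = 386 K.
Q = εσA(T⁴ − T_s⁴). T⁴ − T_s⁴ = (386)⁴ − (177)⁴ = 2.22×10^10 − 9.82×10^8 = 2.12×10^10 K⁴.
Q = 0.81 × 5.67×10⁻⁸ × 2.80 × 2.12×10^10 = 2730 W.

Q ≈ 2730 W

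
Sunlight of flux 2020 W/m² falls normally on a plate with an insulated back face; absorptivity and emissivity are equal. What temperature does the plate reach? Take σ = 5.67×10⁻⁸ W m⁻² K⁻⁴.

T ≈ 434 K

Absorbed flux αS = emitted flux εσT⁴ (one radiating face); with α = ε, T = (S/σ)^(1/4).
T = (2020 / 5.67×10⁻⁸)^(1/4) = (3.56×10^10)^(1/4).
T = 434 K.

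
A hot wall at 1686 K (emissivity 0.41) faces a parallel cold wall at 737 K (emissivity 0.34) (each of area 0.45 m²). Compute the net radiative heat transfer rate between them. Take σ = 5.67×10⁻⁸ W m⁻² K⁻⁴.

Q ≈ 45400 W

For two large parallel gray plates, q = σ(T₁⁴ − T₂⁴) / (1/ε₁ + 1/ε₂ − 1).
1/ε₁ + 1/ε₂ − 1 = 1/0.41 + 1/0.34 − 1 = 4.380.
T₁⁴ − T₂⁴ = 8.08×10^12 − 2.95×10^11 = 7.79×10^12 K⁴.
q = 5.67×10⁻⁸ × 7.79×10^12 / 4.380 = 1.01×10^5 W/m².
Q = q·A = 1.01×10^5 × 0.45 = 45400 W.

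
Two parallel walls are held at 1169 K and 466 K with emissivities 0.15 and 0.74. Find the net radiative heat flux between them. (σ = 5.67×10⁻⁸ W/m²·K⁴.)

For two large parallel gray plates, q = σ(T₁⁴ − T₂⁴) / (1/ε₁ + 1/ε₂ − 1).
1/ε₁ + 1/ε₂ − 1 = 1/0.15 + 1/0.74 − 1 = 7.018.
T₁⁴ − T₂⁴ = 1.87×10^12 − 4.72×10^10 = 1.82×10^12 K⁴.
q = 5.67×10⁻⁸ × 1.82×10^12 / 7.018 = 14700 W/m².

q ≈ 14700 W/m²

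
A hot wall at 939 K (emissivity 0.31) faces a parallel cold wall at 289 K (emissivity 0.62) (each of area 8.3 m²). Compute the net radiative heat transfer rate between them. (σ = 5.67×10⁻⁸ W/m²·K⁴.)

For two large parallel gray plates, q = σ(T₁⁴ − T₂⁴) / (1/ε₁ + 1/ε₂ − 1).
1/ε₁ + 1/ε₂ − 1 = 1/0.31 + 1/0.62 − 1 = 3.839.
T₁⁴ − T₂⁴ = 7.77×10^11 − 6.98×10^9 = 7.70×10^11 K⁴.
q = 5.67×10⁻⁸ × 7.70×10^11 / 3.839 = 11400 W/m².
Q = q·A = 11400 × 8.3 = 94500 W.

Q ≈ 94500 W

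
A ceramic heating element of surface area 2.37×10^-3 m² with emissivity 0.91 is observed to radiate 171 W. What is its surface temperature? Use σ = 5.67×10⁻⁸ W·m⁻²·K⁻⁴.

T ≈ 1090 K

From P = εσAT⁴, T = (P / εσA)^(1/4) = (171 / (0.91 × 5.67×10⁻⁸ × 2.37×10^-3))^(1/4).
T = (1.40×10^12)^(1/4) = 1090 K.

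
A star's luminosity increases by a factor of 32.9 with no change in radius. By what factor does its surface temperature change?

factor ≈ 2.39

P ∝ T⁴ ⇒ T ∝ P^(1/4), so T scales by (32.9)^(1/4) = 2.39.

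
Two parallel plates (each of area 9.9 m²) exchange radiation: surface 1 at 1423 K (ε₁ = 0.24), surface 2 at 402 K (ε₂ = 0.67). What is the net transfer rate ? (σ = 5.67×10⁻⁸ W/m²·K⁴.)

Q ≈ 4.91×10^5 W

For two large parallel gray plates, q = σ(T₁⁴ − T₂⁴) / (1/ε₁ + 1/ε₂ − 1).
1/ε₁ + 1/ε₂ − 1 = 1/0.24 + 1/0.67 − 1 = 4.659.
T₁⁴ − T₂⁴ = 4.10×10^12 − 2.61×10^10 = 4.07×10^12 K⁴.
q = 5.67×10⁻⁸ × 4.07×10^12 / 4.659 = 49600 W/m².
Q = q·A = 49600 × 9.9 = 4.91×10^5 W.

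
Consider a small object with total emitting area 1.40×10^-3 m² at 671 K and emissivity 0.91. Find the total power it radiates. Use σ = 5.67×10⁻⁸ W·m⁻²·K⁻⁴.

P ≈ 14.6 W

P = εσAT⁴ = 0.91 × 5.67×10⁻⁸ × 1.40×10^-3 × (671)⁴ = 0.91 × 5.67×10⁻⁸ × 1.40×10^-3 × 2.03×10^11.
P = 14.6 W.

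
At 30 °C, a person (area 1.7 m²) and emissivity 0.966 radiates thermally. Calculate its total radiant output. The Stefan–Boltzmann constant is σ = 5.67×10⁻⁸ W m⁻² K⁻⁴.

P ≈ 785 W

30 °C = 303 K.
P = εσAT⁴ = 0.966 × 5.67×10⁻⁸ × 1.70 × (303)⁴ = 0.966 × 5.67×10⁻⁸ × 1.70 × 8.43×10^9.
P = 785 W.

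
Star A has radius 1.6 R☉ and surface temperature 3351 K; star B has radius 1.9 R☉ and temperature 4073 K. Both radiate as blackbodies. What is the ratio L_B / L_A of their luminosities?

L = 4πR²σT⁴ ∝ R²T⁴, so L_B/L_A = (1.9/1.6)² × (4073/3351)⁴ = 1.41 × 2.18 = 3.08.

L_B/L_A ≈ 3.08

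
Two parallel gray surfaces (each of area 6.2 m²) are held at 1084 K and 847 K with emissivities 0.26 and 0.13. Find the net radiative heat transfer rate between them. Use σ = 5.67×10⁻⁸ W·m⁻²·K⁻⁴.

Q ≈ 28900 W

For two large parallel gray plates, q = σ(T₁⁴ − T₂⁴) / (1/ε₁ + 1/ε₂ − 1).
1/ε₁ + 1/ε₂ − 1 = 1/0.26 + 1/0.13 − 1 = 10.54.
T₁⁴ − T₂⁴ = 1.38×10^12 − 5.15×10^11 = 8.66×10^11 K⁴.
q = 5.67×10⁻⁸ × 8.66×10^11 / 10.54 = 4660 W/m².
Q = q·A = 4660 × 6.2 = 28900 W.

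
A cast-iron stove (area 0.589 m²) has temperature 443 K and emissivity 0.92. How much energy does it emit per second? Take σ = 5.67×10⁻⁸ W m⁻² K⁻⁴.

P = εσAT⁴ = 0.92 × 5.67×10⁻⁸ × 0.589 × (443)⁴ = 0.92 × 5.67×10⁻⁸ × 0.589 × 3.85×10^10.
P = 1180 W.

P ≈ 1180 W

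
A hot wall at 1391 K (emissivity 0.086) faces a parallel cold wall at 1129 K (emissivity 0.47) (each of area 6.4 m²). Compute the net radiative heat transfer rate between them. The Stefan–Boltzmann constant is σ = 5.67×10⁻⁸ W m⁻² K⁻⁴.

For two large parallel gray plates, q = σ(T₁⁴ − T₂⁴) / (1/ε₁ + 1/ε₂ − 1).
1/ε₁ + 1/ε₂ − 1 = 1/0.086 + 1/0.47 − 1 = 12.76.
T₁⁴ − T₂⁴ = 3.74×10^12 − 1.62×10^12 = 2.12×10^12 K⁴.
q = 5.67×10⁻⁸ × 2.12×10^12 / 12.76 = 9420 W/m².
Q = q·A = 9420 × 6.4 = 60300 W.

Q ≈ 60300 W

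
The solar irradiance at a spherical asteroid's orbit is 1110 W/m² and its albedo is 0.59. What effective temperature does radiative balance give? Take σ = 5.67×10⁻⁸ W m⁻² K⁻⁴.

T ≈ 212 K

Power absorbed = (1−a)S·πR²; power emitted = 4πR²σT⁴. Equating and cancelling πR²:
T = ((1−a)S / 4σ)^(1/4) = (455 / (4 × 5.67×10⁻⁸))^(1/4) = (2.01×10^9)^(1/4).
T = 212 K.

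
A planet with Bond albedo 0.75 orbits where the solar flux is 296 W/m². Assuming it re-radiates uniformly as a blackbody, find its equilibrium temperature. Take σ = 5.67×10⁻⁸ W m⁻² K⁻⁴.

T ≈ 134 K

Power absorbed = (1−a)S·πR²; power emitted = 4πR²σT⁴. Equating and cancelling πR²:
T = ((1−a)S / 4σ)^(1/4) = (74.0 / (4 × 5.67×10⁻⁸))^(1/4) = (3.26×10^8)^(1/4).
T = 134 K.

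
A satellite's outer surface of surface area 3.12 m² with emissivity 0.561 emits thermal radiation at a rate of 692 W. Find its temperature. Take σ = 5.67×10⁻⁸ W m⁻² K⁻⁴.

From P = εσAT⁴, T = (P / εσA)^(1/4) = (692 / (0.561 × 5.67×10⁻⁸ × 3.12))^(1/4).
T = (6.97×10^9)^(1/4) = 289 K.

T ≈ 289 K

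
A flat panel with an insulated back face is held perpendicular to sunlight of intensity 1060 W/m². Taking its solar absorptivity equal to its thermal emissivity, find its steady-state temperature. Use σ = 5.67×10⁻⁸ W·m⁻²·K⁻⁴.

Absorbed flux αS = emitted flux εσT⁴ (one radiating face); with α = ε, T = (S/σ)^(1/4).
T = (1060 / 5.67×10⁻⁸)^(1/4) = (1.87×10^10)^(1/4).
T = 370 K.

T ≈ 370 K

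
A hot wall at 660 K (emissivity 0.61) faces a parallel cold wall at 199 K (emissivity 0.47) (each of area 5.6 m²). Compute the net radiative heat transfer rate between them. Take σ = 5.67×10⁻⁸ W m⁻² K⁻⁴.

Q ≈ 21600 W

For two large parallel gray plates, q = σ(T₁⁴ − T₂⁴) / (1/ε₁ + 1/ε₂ − 1).
1/ε₁ + 1/ε₂ − 1 = 1/0.61 + 1/0.47 − 1 = 2.767.
T₁⁴ − T₂⁴ = 1.90×10^11 − 1.57×10^9 = 1.88×10^11 K⁴.
q = 5.67×10⁻⁸ × 1.88×10^11 / 2.767 = 3860 W/m².
Q = q·A = 3860 × 5.6 = 21600 W.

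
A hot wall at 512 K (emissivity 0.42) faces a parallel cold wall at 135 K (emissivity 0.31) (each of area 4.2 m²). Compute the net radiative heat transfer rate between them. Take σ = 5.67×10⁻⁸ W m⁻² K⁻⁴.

Q ≈ 3540 W

For two large parallel gray plates, q = σ(T₁⁴ − T₂⁴) / (1/ε₁ + 1/ε₂ − 1).
1/ε₁ + 1/ε₂ − 1 = 1/0.42 + 1/0.31 − 1 = 4.607.
T₁⁴ − T₂⁴ = 6.87×10^10 − 3.32×10^8 = 6.84×10^10 K⁴.
q = 5.67×10⁻⁸ × 6.84×10^10 / 4.607 = 842 W/m².
Q = q·A = 842 × 4.2 = 3540 W.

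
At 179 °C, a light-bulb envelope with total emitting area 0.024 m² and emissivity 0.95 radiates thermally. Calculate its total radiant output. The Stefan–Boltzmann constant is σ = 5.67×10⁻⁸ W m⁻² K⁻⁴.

P ≈ 54.0 W

179 °C = 452 K.
Stefan–Boltzmann: P = εσAT⁴ = 0.95 × 5.67×10⁻⁸ × 0.0240 × (452)⁴ = 0.95 × 5.67×10⁻⁸ × 0.0240 × 4.17×10^10.
P = 54.0 W.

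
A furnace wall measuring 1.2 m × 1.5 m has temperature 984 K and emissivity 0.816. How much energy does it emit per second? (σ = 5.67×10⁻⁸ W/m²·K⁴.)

A = 1.2 × 1.5 = 1.80 m².
P = εσAT⁴ = 0.816 × 5.67×10⁻⁸ × 1.80 × (984)⁴ = 0.816 × 5.67×10⁻⁸ × 1.80 × 9.38×10^11.
P = 78100 W.

P ≈ 78100 W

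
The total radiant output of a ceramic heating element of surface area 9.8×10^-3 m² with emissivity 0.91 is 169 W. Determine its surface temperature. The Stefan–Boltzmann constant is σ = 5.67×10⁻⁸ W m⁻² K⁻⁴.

From P = εσAT⁴, T = (P / εσA)^(1/4) = (169 / (0.91 × 5.67×10⁻⁸ × 9.80×10^-3))^(1/4).
T = (3.34×10^11)^(1/4) = 760 K.

T ≈ 760 K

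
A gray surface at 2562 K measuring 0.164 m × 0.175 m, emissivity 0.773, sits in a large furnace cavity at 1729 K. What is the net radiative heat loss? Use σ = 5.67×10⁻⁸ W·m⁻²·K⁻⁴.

Q ≈ 43000 W

A = 0.164 × 0.175 = 0.0287 m².
Q = εσA(T⁴ − T_s⁴). T⁴ − T_s⁴ = (2562)⁴ − (1729)⁴ = 4.31×10^13 − 8.94×10^12 = 3.41×10^13 K⁴.
Q = 0.773 × 5.67×10⁻⁸ × 0.0287 × 3.41×10^13 = 43000 W.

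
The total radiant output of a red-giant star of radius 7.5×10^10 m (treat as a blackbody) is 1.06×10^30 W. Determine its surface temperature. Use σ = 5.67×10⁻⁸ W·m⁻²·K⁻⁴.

A = 4πr² = 4π × (7.5×10^10)² = 7.07×10^22 m².
From P = σAT⁴, T = (P / σA)^(1/4) = (1.06×10^30 / (5.67×10⁻⁸ × 7.07×10^22))^(1/4).
T = (2.64×10^14)^(1/4) = 4030 K.

T ≈ 4030 K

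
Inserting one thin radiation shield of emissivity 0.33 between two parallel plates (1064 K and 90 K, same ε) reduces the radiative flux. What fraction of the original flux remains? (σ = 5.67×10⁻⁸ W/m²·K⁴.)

With N identical shields there are N+1 = 2 gaps in series, each with the same radiative resistance, so the flux falls to 1/(N+1) of its unshielded value.

ratio ≈ 0.500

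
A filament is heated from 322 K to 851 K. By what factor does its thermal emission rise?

P ∝ T⁴, so the ratio is (851/322)⁴ = (2.643)⁴ = 48.8.

ratio ≈ 48.8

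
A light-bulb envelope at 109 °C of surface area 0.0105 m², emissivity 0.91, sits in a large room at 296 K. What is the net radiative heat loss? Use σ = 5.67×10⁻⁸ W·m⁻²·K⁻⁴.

Convert: 109 °C = 382 K.
Q = εσA(T⁴ − T_s⁴). T⁴ − T_s⁴ = (382)⁴ − (296)⁴ = 2.13×10^10 − 7.68×10^9 = 1.36×10^10 K⁴.
Q = 0.91 × 5.67×10⁻⁸ × 0.0105 × 1.36×10^10 = 7.38 W.

Q ≈ 7.38 W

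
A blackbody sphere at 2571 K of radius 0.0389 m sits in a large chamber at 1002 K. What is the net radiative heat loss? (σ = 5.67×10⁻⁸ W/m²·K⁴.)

A = 4πr² = 4π × (0.0389)² = 0.0190 m².
Q = σA(T⁴ − T_s⁴). T⁴ − T_s⁴ = (2571)⁴ − (1002)⁴ = 4.37×10^13 − 1.01×10^12 = 4.27×10^13 K⁴.
Q = 5.67×10⁻⁸ × 0.0190 × 4.27×10^13 = 46000 W.

Q ≈ 46000 W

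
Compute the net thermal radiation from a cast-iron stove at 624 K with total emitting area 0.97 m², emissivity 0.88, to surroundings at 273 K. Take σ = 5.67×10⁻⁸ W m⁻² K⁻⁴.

Q = εσA(T⁴ − T_s⁴). T⁴ − T_s⁴ = (624)⁴ − (273)⁴ = 1.52×10^11 − 5.55×10^9 = 1.46×10^11 K⁴.
Q = 0.88 × 5.67×10⁻⁸ × 0.970 × 1.46×10^11 = 7070 W.

Q ≈ 7070 W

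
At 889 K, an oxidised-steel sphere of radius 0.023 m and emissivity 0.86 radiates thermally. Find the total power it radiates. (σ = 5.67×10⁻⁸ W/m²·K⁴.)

A = 4πr² = 4π × (0.023)² = 6.65×10^-3 m².
Stefan–Boltzmann: P = εσAT⁴ = 0.86 × 5.67×10⁻⁸ × 6.65×10^-3 × (889)⁴ = 0.86 × 5.67×10⁻⁸ × 6.65×10^-3 × 6.25×10^11.
P = 202 W.

P ≈ 202 W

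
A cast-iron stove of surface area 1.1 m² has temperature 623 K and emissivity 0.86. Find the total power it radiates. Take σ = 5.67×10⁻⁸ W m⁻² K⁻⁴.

P ≈ 8080 W

Stefan–Boltzmann: P = εσAT⁴ = 0.86 × 5.67×10⁻⁸ × 1.10 × (623)⁴ = 0.86 × 5.67×10⁻⁸ × 1.10 × 1.51×10^11.
P = 8080 W.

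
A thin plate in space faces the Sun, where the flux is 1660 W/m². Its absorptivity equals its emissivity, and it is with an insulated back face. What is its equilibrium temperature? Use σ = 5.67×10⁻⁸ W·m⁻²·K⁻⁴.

T ≈ 414 K

Absorbed flux αS = emitted flux εσT⁴ (one radiating face); with α = ε, T = (S/σ)^(1/4).
T = (1660 / 5.67×10⁻⁸)^(1/4) = (2.93×10^10)^(1/4).
T = 414 K.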